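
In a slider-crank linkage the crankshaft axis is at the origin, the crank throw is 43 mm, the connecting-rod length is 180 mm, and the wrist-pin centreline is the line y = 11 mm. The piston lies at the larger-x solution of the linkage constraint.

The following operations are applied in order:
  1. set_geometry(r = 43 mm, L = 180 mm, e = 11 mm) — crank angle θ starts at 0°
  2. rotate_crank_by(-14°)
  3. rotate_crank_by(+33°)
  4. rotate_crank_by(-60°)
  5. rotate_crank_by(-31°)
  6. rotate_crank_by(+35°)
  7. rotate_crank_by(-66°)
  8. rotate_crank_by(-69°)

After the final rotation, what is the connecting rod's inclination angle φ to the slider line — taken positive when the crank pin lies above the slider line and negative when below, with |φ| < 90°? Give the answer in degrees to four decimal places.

set_geometry: r = 43 mm, L = 180 mm, e = 11 mm; θ ← 0°
rotate_crank_by(-14°): θ ← 0° -14° = -14°
rotate_crank_by(+33°): θ ← -14° +33° = 19°
rotate_crank_by(-60°): θ ← 19° -60° = -41°
rotate_crank_by(-31°): θ ← -41° -31° = -72°
rotate_crank_by(+35°): θ ← -72° +35° = -37°
rotate_crank_by(-66°): θ ← -37° -66° = -103°
rotate_crank_by(-69°): θ ← -103° -69° = -172°
crank pin P = (r cos θ, r sin θ) = (-42.581527, -5.984443)
h = r sin θ − e = -5.984443 − 11 = -16.984443
sin φ = h / L = -16.984443 / 180 = -0.09435802
φ = arcsin(-0.09435802) = -5.414371°

-5.4144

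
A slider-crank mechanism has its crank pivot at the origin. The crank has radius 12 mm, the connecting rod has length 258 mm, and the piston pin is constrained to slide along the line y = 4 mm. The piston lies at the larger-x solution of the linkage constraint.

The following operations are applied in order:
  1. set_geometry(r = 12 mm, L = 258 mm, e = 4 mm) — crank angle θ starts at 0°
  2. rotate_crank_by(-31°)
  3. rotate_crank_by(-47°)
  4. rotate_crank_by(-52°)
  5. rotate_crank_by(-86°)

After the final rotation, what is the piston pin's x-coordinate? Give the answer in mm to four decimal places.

set_geometry: r = 12 mm, L = 258 mm, e = 4 mm; θ ← 0°
rotate_crank_by(-31°): θ ← 0° -31° = -31°
rotate_crank_by(-47°): θ ← -31° -47° = -78°
rotate_crank_by(-52°): θ ← -78° -52° = -130°
rotate_crank_by(-86°): θ ← -130° -86° = -216°
crank pin P = (r cos θ, r sin θ) = (-9.708204, 7.053423)
h = r sin θ − e = 7.053423 − 4 = 3.053423
x = r cos θ + √(L² − h²) = -9.708204 + √(66564.0 − 9.3234) = -9.708204 + 257.981931 = 248.273727

248.2737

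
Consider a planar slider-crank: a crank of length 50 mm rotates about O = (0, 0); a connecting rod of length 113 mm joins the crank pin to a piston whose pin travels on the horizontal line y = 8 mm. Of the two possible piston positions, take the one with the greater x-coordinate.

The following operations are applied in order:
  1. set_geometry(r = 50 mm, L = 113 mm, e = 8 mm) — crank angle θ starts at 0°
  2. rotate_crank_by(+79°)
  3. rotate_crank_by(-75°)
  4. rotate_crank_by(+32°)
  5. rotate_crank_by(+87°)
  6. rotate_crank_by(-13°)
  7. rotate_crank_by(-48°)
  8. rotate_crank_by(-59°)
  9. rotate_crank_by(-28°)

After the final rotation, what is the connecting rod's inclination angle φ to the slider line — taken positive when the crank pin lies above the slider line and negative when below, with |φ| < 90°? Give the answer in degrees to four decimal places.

set_geometry: r = 50 mm, L = 113 mm, e = 8 mm; θ ← 0°
rotate_crank_by(+79°): θ ← 0° +79° = 79°
rotate_crank_by(-75°): θ ← 79° -75° = 4°
rotate_crank_by(+32°): θ ← 4° +32° = 36°
rotate_crank_by(+87°): θ ← 36° +87° = 123°
rotate_crank_by(-13°): θ ← 123° -13° = 110°
rotate_crank_by(-48°): θ ← 110° -48° = 62°
rotate_crank_by(-59°): θ ← 62° -59° = 3°
rotate_crank_by(-28°): θ ← 3° -28° = -25°
crank pin P = (r cos θ, r sin θ) = (45.315389, -21.130913)
h = r sin θ − e = -21.130913 − 8 = -29.130913
sin φ = h / L = -29.130913 / 113 = -0.25779569
φ = arcsin(-0.25779569) = -14.939306°

-14.9393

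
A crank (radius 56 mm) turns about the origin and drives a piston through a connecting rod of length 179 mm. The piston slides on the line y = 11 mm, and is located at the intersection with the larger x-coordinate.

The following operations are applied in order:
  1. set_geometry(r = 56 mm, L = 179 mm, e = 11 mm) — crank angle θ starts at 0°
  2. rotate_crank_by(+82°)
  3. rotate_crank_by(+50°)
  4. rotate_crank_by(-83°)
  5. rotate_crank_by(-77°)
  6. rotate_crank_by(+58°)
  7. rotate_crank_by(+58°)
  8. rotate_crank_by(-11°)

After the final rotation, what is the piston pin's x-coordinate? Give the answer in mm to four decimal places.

set_geometry: r = 56 mm, L = 179 mm, e = 11 mm; θ ← 0°
rotate_crank_by(+82°): θ ← 0° +82° = 82°
rotate_crank_by(+50°): θ ← 82° +50° = 132°
rotate_crank_by(-83°): θ ← 132° -83° = 49°
rotate_crank_by(-77°): θ ← 49° -77° = -28°
rotate_crank_by(+58°): θ ← -28° +58° = 30°
rotate_crank_by(+58°): θ ← 30° +58° = 88°
rotate_crank_by(-11°): θ ← 88° -11° = 77°
crank pin P = (r cos θ, r sin θ) = (12.597259, 54.564724)
h = r sin θ − e = 54.564724 − 11 = 43.564724
x = r cos θ + √(L² − h²) = 12.597259 + √(32041.0 − 1897.8851) = 12.597259 + 173.617726 = 186.214985

186.2150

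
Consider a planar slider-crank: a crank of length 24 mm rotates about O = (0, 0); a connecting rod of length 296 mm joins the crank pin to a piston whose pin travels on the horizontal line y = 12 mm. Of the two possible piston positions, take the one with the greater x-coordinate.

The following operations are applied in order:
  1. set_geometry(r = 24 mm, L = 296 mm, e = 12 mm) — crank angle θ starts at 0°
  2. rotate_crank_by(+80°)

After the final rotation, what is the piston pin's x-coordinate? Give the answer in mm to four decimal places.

299.9388

set_geometry: r = 24 mm, L = 296 mm, e = 12 mm; θ ← 0°
rotate_crank_by(+80°): θ ← 0° +80° = 80°
crank pin P = (r cos θ, r sin θ) = (4.167556, 23.635386)
h = r sin θ − e = 23.635386 − 12 = 11.635386
x = r cos θ + √(L² − h²) = 4.167556 + √(87616.0 − 135.3822) = 4.167556 + 295.771225 = 299.938782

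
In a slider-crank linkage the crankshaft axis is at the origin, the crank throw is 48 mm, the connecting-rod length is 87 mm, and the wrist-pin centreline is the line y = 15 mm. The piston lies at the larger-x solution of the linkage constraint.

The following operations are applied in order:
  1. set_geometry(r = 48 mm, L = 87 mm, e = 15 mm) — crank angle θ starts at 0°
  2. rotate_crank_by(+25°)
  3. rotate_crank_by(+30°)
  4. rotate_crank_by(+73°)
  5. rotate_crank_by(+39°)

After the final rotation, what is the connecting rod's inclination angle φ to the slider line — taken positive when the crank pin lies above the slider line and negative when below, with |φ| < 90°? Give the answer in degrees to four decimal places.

set_geometry: r = 48 mm, L = 87 mm, e = 15 mm; θ ← 0°
rotate_crank_by(+25°): θ ← 0° +25° = 25°
rotate_crank_by(+30°): θ ← 25° +30° = 55°
rotate_crank_by(+73°): θ ← 55° +73° = 128°
rotate_crank_by(+39°): θ ← 128° +39° = 167°
crank pin P = (r cos θ, r sin θ) = (-46.769763, 10.797651)
h = r sin θ − e = 10.797651 − 15 = -4.202349
sin φ = h / L = -4.202349 / 87 = -0.04830287
φ = arcsin(-0.04830287) = -2.768628°

-2.7686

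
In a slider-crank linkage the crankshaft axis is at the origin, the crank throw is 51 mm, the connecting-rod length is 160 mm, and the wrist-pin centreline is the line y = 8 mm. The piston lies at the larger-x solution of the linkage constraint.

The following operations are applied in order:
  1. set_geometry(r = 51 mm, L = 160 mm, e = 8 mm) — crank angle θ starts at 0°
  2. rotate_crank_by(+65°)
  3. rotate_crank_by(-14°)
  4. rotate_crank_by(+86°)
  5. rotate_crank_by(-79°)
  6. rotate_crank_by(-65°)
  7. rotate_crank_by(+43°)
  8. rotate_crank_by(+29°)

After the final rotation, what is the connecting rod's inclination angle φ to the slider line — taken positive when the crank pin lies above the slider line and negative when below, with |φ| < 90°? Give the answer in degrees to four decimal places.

13.8208

set_geometry: r = 51 mm, L = 160 mm, e = 8 mm; θ ← 0°
rotate_crank_by(+65°): θ ← 0° +65° = 65°
rotate_crank_by(-14°): θ ← 65° -14° = 51°
rotate_crank_by(+86°): θ ← 51° +86° = 137°
rotate_crank_by(-79°): θ ← 137° -79° = 58°
rotate_crank_by(-65°): θ ← 58° -65° = -7°
rotate_crank_by(+43°): θ ← -7° +43° = 36°
rotate_crank_by(+29°): θ ← 36° +29° = 65°
crank pin P = (r cos θ, r sin θ) = (21.553531, 46.221697)
h = r sin θ − e = 46.221697 − 8 = 38.221697
sin φ = h / L = 38.221697 / 160 = 0.23888561
φ = arcsin(0.23888561) = 13.820777°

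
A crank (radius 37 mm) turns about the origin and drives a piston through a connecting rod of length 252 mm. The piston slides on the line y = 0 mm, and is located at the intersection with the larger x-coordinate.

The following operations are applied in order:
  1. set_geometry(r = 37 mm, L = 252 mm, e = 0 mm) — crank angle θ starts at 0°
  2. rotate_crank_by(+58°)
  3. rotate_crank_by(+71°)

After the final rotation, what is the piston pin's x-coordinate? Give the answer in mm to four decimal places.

set_geometry: r = 37 mm, L = 252 mm, e = 0 mm; θ ← 0°
rotate_crank_by(+58°): θ ← 0° +58° = 58°
rotate_crank_by(+71°): θ ← 58° +71° = 129°
crank pin P = (r cos θ, r sin θ) = (-23.284854, 28.754401)
h = r sin θ − e = 28.754401 − 0 = 28.754401
x = r cos θ + √(L² − h²) = -23.284854 + √(63504.0 − 826.8156) = -23.284854 + 250.354118 = 227.069264

227.0693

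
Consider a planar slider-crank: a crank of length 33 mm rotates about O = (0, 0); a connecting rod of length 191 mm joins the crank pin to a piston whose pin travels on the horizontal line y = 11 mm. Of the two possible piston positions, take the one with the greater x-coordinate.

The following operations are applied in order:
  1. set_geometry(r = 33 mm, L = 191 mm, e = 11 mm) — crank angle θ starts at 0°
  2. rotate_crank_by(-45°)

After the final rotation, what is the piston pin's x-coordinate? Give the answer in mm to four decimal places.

set_geometry: r = 33 mm, L = 191 mm, e = 11 mm; θ ← 0°
rotate_crank_by(-45°): θ ← 0° -45° = -45°
crank pin P = (r cos θ, r sin θ) = (23.334524, -23.334524)
h = r sin θ − e = -23.334524 − 11 = -34.334524
x = r cos θ + √(L² − h²) = 23.334524 + √(36481.0 − 1178.8595) = 23.334524 + 187.888638 = 211.223162

211.2232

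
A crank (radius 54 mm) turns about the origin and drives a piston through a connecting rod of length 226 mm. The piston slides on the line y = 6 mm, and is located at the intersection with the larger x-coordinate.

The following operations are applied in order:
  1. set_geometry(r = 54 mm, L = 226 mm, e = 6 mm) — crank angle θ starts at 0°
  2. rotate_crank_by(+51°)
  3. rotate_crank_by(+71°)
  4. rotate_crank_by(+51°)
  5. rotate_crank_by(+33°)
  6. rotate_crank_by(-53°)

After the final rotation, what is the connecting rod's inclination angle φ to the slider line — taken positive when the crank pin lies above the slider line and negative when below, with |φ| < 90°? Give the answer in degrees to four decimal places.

set_geometry: r = 54 mm, L = 226 mm, e = 6 mm; θ ← 0°
rotate_crank_by(+51°): θ ← 0° +51° = 51°
rotate_crank_by(+71°): θ ← 51° +71° = 122°
rotate_crank_by(+51°): θ ← 122° +51° = 173°
rotate_crank_by(+33°): θ ← 173° +33° = 206°
rotate_crank_by(-53°): θ ← 206° -53° = 153°
crank pin P = (r cos θ, r sin θ) = (-48.114352, 24.515487)
h = r sin θ − e = 24.515487 − 6 = 18.515487
sin φ = h / L = 18.515487 / 226 = 0.08192693
φ = arcsin(0.08192693) = 4.699335°

4.6993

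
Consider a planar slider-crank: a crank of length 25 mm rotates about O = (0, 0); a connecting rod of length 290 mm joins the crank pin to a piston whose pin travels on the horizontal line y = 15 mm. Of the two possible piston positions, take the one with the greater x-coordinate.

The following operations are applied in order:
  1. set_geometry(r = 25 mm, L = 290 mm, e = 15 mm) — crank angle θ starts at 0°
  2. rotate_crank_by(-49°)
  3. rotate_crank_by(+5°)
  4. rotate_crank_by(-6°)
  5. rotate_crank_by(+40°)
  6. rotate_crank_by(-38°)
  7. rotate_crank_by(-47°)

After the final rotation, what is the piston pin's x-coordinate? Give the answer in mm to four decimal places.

set_geometry: r = 25 mm, L = 290 mm, e = 15 mm; θ ← 0°
rotate_crank_by(-49°): θ ← 0° -49° = -49°
rotate_crank_by(+5°): θ ← -49° +5° = -44°
rotate_crank_by(-6°): θ ← -44° -6° = -50°
rotate_crank_by(+40°): θ ← -50° +40° = -10°
rotate_crank_by(-38°): θ ← -10° -38° = -48°
rotate_crank_by(-47°): θ ← -48° -47° = -95°
crank pin P = (r cos θ, r sin θ) = (-2.178894, -24.904867)
h = r sin θ − e = -24.904867 − 15 = -39.904867
x = r cos θ + √(L² − h²) = -2.178894 + √(84100.0 − 1592.3984) = -2.178894 + 287.241365 = 285.062471

285.0625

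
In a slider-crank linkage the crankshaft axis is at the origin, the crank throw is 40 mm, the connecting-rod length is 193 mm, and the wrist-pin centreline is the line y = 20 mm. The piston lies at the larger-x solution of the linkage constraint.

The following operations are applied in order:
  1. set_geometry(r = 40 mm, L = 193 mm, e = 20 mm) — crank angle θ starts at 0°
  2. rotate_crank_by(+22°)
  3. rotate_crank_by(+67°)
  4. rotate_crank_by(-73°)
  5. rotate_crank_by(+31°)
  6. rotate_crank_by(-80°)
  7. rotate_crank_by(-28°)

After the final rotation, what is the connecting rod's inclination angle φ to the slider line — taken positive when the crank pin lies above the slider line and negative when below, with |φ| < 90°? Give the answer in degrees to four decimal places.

set_geometry: r = 40 mm, L = 193 mm, e = 20 mm; θ ← 0°
rotate_crank_by(+22°): θ ← 0° +22° = 22°
rotate_crank_by(+67°): θ ← 22° +67° = 89°
rotate_crank_by(-73°): θ ← 89° -73° = 16°
rotate_crank_by(+31°): θ ← 16° +31° = 47°
rotate_crank_by(-80°): θ ← 47° -80° = -33°
rotate_crank_by(-28°): θ ← -33° -28° = -61°
crank pin P = (r cos θ, r sin θ) = (19.392385, -34.984788)
h = r sin θ − e = -34.984788 − 20 = -54.984788
sin φ = h / L = -54.984788 / 193 = -0.28489528
φ = arcsin(-0.28489528) = -16.552589°

-16.5526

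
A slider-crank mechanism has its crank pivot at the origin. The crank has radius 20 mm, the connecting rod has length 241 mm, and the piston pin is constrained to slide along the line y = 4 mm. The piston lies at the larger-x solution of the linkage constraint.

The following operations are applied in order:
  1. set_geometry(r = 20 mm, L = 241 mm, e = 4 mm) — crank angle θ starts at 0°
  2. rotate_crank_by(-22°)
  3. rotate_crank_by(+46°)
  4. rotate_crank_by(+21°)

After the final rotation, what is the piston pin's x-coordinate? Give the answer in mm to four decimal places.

254.9286

set_geometry: r = 20 mm, L = 241 mm, e = 4 mm; θ ← 0°
rotate_crank_by(-22°): θ ← 0° -22° = -22°
rotate_crank_by(+46°): θ ← -22° +46° = 24°
rotate_crank_by(+21°): θ ← 24° +21° = 45°
crank pin P = (r cos θ, r sin θ) = (14.142136, 14.142136)
h = r sin θ − e = 14.142136 − 4 = 10.142136
x = r cos θ + √(L² − h²) = 14.142136 + √(58081.0 − 102.8629) = 14.142136 + 240.786497 = 254.928633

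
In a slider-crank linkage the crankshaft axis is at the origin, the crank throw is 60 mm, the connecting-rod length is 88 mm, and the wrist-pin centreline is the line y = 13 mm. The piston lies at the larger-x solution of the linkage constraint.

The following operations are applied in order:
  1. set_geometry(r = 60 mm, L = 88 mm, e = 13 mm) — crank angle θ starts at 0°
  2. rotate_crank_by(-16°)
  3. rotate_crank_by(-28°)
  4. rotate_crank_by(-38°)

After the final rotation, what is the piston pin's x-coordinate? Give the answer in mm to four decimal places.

set_geometry: r = 60 mm, L = 88 mm, e = 13 mm; θ ← 0°
rotate_crank_by(-16°): θ ← 0° -16° = -16°
rotate_crank_by(-28°): θ ← -16° -28° = -44°
rotate_crank_by(-38°): θ ← -44° -38° = -82°
crank pin P = (r cos θ, r sin θ) = (8.350386, -59.416084)
h = r sin θ − e = -59.416084 − 13 = -72.416084
x = r cos θ + √(L² − h²) = 8.350386 + √(7744.0 − 5244.0892) = 8.350386 + 49.999108 = 58.349494

58.3495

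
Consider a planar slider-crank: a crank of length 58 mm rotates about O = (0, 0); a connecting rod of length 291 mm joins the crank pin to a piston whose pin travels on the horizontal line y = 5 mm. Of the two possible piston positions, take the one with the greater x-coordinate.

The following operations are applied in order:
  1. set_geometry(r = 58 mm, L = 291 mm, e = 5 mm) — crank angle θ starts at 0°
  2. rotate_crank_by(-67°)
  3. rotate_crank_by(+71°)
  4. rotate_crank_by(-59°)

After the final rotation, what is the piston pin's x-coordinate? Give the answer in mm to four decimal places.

319.4904

set_geometry: r = 58 mm, L = 291 mm, e = 5 mm; θ ← 0°
rotate_crank_by(-67°): θ ← 0° -67° = -67°
rotate_crank_by(+71°): θ ← -67° +71° = 4°
rotate_crank_by(-59°): θ ← 4° -59° = -55°
crank pin P = (r cos θ, r sin θ) = (33.267433, -47.510819)
h = r sin θ − e = -47.510819 − 5 = -52.510819
x = r cos θ + √(L² − h²) = 33.267433 + √(84681.0 − 2757.3861) = 33.267433 + 286.223014 = 319.490448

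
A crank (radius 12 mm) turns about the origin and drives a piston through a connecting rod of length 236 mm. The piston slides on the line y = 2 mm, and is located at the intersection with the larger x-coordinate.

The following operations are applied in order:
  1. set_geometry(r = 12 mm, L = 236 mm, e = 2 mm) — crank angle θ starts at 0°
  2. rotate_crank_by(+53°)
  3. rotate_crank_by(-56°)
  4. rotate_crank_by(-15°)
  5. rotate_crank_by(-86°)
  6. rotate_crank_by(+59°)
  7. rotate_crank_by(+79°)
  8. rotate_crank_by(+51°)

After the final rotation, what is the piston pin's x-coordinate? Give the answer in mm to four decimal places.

236.8358

set_geometry: r = 12 mm, L = 236 mm, e = 2 mm; θ ← 0°
rotate_crank_by(+53°): θ ← 0° +53° = 53°
rotate_crank_by(-56°): θ ← 53° -56° = -3°
rotate_crank_by(-15°): θ ← -3° -15° = -18°
rotate_crank_by(-86°): θ ← -18° -86° = -104°
rotate_crank_by(+59°): θ ← -104° +59° = -45°
rotate_crank_by(+79°): θ ← -45° +79° = 34°
rotate_crank_by(+51°): θ ← 34° +51° = 85°
crank pin P = (r cos θ, r sin θ) = (1.045869, 11.954336)
h = r sin θ − e = 11.954336 − 2 = 9.954336
x = r cos θ + √(L² − h²) = 1.045869 + √(55696.0 − 99.0888) = 1.045869 + 235.789973 = 236.835842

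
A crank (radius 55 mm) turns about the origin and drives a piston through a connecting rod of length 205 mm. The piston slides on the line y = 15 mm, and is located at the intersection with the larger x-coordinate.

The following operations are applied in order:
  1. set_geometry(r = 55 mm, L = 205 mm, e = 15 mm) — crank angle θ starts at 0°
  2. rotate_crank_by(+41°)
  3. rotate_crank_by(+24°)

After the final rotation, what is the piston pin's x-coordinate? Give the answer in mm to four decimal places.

225.2606

set_geometry: r = 55 mm, L = 205 mm, e = 15 mm; θ ← 0°
rotate_crank_by(+41°): θ ← 0° +41° = 41°
rotate_crank_by(+24°): θ ← 41° +24° = 65°
crank pin P = (r cos θ, r sin θ) = (23.244004, 49.846928)
h = r sin θ − e = 49.846928 − 15 = 34.846928
x = r cos θ + √(L² − h²) = 23.244004 + √(42025.0 − 1214.3084) = 23.244004 + 202.016563 = 225.260567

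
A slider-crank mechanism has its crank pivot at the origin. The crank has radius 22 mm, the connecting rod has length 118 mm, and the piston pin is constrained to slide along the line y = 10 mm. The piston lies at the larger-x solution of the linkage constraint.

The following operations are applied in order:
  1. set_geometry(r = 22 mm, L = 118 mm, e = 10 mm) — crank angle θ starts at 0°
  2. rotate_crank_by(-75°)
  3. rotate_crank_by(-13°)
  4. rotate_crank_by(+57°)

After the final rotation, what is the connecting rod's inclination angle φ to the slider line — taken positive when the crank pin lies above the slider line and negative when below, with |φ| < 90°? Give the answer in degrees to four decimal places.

-10.4146

set_geometry: r = 22 mm, L = 118 mm, e = 10 mm; θ ← 0°
rotate_crank_by(-75°): θ ← 0° -75° = -75°
rotate_crank_by(-13°): θ ← -75° -13° = -88°
rotate_crank_by(+57°): θ ← -88° +57° = -31°
crank pin P = (r cos θ, r sin θ) = (18.857681, -11.330838)
h = r sin θ − e = -11.330838 − 10 = -21.330838
sin φ = h / L = -21.330838 / 118 = -0.18076981
φ = arcsin(-0.18076981) = -10.414602°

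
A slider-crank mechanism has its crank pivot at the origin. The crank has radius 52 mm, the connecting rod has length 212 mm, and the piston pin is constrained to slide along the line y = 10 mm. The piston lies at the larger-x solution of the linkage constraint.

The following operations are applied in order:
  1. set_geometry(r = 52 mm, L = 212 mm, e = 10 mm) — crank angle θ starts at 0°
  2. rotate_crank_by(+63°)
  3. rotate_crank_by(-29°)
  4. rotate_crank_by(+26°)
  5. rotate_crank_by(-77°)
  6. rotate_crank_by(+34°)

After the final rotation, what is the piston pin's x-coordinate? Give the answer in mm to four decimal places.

set_geometry: r = 52 mm, L = 212 mm, e = 10 mm; θ ← 0°
rotate_crank_by(+63°): θ ← 0° +63° = 63°
rotate_crank_by(-29°): θ ← 63° -29° = 34°
rotate_crank_by(+26°): θ ← 34° +26° = 60°
rotate_crank_by(-77°): θ ← 60° -77° = -17°
rotate_crank_by(+34°): θ ← -17° +34° = 17°
crank pin P = (r cos θ, r sin θ) = (49.727847, 15.203329)
h = r sin θ − e = 15.203329 − 10 = 5.203329
x = r cos θ + √(L² − h²) = 49.727847 + √(44944.0 − 27.0746) = 49.727847 + 211.936135 = 261.663982

261.6640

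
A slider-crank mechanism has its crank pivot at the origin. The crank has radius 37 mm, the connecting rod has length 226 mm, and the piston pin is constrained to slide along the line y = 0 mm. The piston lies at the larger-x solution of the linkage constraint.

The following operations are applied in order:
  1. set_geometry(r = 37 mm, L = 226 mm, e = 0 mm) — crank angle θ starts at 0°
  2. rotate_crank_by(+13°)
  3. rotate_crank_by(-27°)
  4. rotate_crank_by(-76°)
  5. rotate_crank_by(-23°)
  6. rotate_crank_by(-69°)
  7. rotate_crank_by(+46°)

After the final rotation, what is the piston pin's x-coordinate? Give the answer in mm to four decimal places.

197.9181

set_geometry: r = 37 mm, L = 226 mm, e = 0 mm; θ ← 0°
rotate_crank_by(+13°): θ ← 0° +13° = 13°
rotate_crank_by(-27°): θ ← 13° -27° = -14°
rotate_crank_by(-76°): θ ← -14° -76° = -90°
rotate_crank_by(-23°): θ ← -90° -23° = -113°
rotate_crank_by(-69°): θ ← -113° -69° = -182°
rotate_crank_by(+46°): θ ← -182° +46° = -136°
crank pin P = (r cos θ, r sin θ) = (-26.615573, -25.702360)
h = r sin θ − e = -25.702360 − 0 = -25.702360
x = r cos θ + √(L² − h²) = -26.615573 + √(51076.0 − 660.6113) = -26.615573 + 224.533714 = 197.918141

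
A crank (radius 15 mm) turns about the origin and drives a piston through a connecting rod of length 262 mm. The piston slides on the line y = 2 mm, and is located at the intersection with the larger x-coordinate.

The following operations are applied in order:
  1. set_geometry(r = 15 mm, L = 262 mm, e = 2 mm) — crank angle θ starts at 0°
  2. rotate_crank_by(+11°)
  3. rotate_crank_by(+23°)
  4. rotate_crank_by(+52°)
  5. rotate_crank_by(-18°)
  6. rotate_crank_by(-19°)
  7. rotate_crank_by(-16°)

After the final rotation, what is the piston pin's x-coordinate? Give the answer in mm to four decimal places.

274.5074

set_geometry: r = 15 mm, L = 262 mm, e = 2 mm; θ ← 0°
rotate_crank_by(+11°): θ ← 0° +11° = 11°
rotate_crank_by(+23°): θ ← 11° +23° = 34°
rotate_crank_by(+52°): θ ← 34° +52° = 86°
rotate_crank_by(-18°): θ ← 86° -18° = 68°
rotate_crank_by(-19°): θ ← 68° -19° = 49°
rotate_crank_by(-16°): θ ← 49° -16° = 33°
crank pin P = (r cos θ, r sin θ) = (12.580059, 8.169586)
h = r sin θ − e = 8.169586 − 2 = 6.169586
x = r cos θ + √(L² − h²) = 12.580059 + √(68644.0 − 38.0638) = 12.580059 + 261.927349 = 274.507408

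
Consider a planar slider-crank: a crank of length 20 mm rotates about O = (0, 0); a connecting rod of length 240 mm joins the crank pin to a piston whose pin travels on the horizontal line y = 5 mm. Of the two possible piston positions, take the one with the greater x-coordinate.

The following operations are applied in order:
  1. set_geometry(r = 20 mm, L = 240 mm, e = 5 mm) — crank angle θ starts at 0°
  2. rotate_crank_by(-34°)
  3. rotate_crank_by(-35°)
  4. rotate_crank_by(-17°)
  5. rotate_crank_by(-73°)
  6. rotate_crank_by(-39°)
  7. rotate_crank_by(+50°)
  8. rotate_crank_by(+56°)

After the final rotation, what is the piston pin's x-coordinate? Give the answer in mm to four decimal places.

set_geometry: r = 20 mm, L = 240 mm, e = 5 mm; θ ← 0°
rotate_crank_by(-34°): θ ← 0° -34° = -34°
rotate_crank_by(-35°): θ ← -34° -35° = -69°
rotate_crank_by(-17°): θ ← -69° -17° = -86°
rotate_crank_by(-73°): θ ← -86° -73° = -159°
rotate_crank_by(-39°): θ ← -159° -39° = -198°
rotate_crank_by(+50°): θ ← -198° +50° = -148°
rotate_crank_by(+56°): θ ← -148° +56° = -92°
crank pin P = (r cos θ, r sin θ) = (-0.697990, -19.987817)
h = r sin θ − e = -19.987817 − 5 = -24.987817
x = r cos θ + √(L² − h²) = -0.697990 + √(57600.0 − 624.3910) = -0.697990 + 238.695641 = 237.997651

237.9977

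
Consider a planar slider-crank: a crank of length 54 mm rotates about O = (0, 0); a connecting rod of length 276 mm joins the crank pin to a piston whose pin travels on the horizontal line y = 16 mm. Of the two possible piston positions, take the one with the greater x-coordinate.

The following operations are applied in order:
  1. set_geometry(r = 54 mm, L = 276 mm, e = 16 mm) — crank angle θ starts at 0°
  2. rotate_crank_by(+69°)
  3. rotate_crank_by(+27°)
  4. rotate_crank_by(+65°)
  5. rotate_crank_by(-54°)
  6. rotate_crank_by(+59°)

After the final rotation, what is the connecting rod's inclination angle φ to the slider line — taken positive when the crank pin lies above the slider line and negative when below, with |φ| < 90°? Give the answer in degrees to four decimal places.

-0.6096

set_geometry: r = 54 mm, L = 276 mm, e = 16 mm; θ ← 0°
rotate_crank_by(+69°): θ ← 0° +69° = 69°
rotate_crank_by(+27°): θ ← 69° +27° = 96°
rotate_crank_by(+65°): θ ← 96° +65° = 161°
rotate_crank_by(-54°): θ ← 161° -54° = 107°
rotate_crank_by(+59°): θ ← 107° +59° = 166°
crank pin P = (r cos θ, r sin θ) = (-52.395969, 13.063782)
h = r sin θ − e = 13.063782 − 16 = -2.936218
sin φ = h / L = -2.936218 / 276 = -0.01063847
φ = arcsin(-0.01063847) = -0.609551°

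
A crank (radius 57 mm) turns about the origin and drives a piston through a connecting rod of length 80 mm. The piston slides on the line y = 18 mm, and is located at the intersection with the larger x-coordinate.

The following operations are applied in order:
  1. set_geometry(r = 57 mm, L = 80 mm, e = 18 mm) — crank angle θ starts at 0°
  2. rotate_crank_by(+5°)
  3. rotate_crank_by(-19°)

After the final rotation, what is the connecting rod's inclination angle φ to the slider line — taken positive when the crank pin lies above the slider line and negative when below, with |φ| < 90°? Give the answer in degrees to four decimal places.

-23.4138

set_geometry: r = 57 mm, L = 80 mm, e = 18 mm; θ ← 0°
rotate_crank_by(+5°): θ ← 0° +5° = 5°
rotate_crank_by(-19°): θ ← 5° -19° = -14°
crank pin P = (r cos θ, r sin θ) = (55.306856, -13.789548)
h = r sin θ − e = -13.789548 − 18 = -31.789548
sin φ = h / L = -31.789548 / 80 = -0.39736935
φ = arcsin(-0.39736935) = -23.413827°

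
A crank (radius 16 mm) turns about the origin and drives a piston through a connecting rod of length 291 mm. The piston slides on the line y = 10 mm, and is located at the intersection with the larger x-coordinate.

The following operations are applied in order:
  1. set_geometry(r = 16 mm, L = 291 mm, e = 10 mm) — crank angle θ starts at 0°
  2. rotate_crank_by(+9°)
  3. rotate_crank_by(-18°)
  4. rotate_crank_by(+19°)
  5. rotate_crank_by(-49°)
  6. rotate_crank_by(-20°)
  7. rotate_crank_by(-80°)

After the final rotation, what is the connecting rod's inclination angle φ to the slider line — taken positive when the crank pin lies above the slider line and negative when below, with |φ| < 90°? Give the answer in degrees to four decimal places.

-4.0390

set_geometry: r = 16 mm, L = 291 mm, e = 10 mm; θ ← 0°
rotate_crank_by(+9°): θ ← 0° +9° = 9°
rotate_crank_by(-18°): θ ← 9° -18° = -9°
rotate_crank_by(+19°): θ ← -9° +19° = 10°
rotate_crank_by(-49°): θ ← 10° -49° = -39°
rotate_crank_by(-20°): θ ← -39° -20° = -59°
rotate_crank_by(-80°): θ ← -59° -80° = -139°
crank pin P = (r cos θ, r sin θ) = (-12.075353, -10.496944)
h = r sin θ − e = -10.496944 − 10 = -20.496944
sin φ = h / L = -20.496944 / 291 = -0.07043624
φ = arcsin(-0.07043624) = -4.039044°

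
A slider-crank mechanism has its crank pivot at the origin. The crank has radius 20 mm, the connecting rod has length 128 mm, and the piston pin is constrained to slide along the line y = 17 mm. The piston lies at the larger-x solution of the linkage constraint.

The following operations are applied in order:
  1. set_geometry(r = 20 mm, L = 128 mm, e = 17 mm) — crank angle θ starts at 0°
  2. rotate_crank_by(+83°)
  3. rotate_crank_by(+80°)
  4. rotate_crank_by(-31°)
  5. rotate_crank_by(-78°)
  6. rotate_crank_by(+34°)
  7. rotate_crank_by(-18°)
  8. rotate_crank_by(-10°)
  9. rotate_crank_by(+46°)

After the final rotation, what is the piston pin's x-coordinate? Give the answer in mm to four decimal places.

set_geometry: r = 20 mm, L = 128 mm, e = 17 mm; θ ← 0°
rotate_crank_by(+83°): θ ← 0° +83° = 83°
rotate_crank_by(+80°): θ ← 83° +80° = 163°
rotate_crank_by(-31°): θ ← 163° -31° = 132°
rotate_crank_by(-78°): θ ← 132° -78° = 54°
rotate_crank_by(+34°): θ ← 54° +34° = 88°
rotate_crank_by(-18°): θ ← 88° -18° = 70°
rotate_crank_by(-10°): θ ← 70° -10° = 60°
rotate_crank_by(+46°): θ ← 60° +46° = 106°
crank pin P = (r cos θ, r sin θ) = (-5.512747, 19.225234)
h = r sin θ − e = 19.225234 − 17 = 2.225234
x = r cos θ + √(L² − h²) = -5.512747 + √(16384.0 − 4.9517) = -5.512747 + 127.980656 = 122.467909

122.4679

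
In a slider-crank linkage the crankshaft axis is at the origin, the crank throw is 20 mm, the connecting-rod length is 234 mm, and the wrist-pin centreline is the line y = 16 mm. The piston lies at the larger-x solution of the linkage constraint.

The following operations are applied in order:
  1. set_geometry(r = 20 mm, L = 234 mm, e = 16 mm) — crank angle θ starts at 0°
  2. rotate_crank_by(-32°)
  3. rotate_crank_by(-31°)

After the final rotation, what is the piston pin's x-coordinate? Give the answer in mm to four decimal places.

240.6229

set_geometry: r = 20 mm, L = 234 mm, e = 16 mm; θ ← 0°
rotate_crank_by(-32°): θ ← 0° -32° = -32°
rotate_crank_by(-31°): θ ← -32° -31° = -63°
crank pin P = (r cos θ, r sin θ) = (9.079810, -17.820130)
h = r sin θ − e = -17.820130 − 16 = -33.820130
x = r cos θ + √(L² − h²) = 9.079810 + √(54756.0 − 1143.8012) = 9.079810 + 231.543082 = 240.622892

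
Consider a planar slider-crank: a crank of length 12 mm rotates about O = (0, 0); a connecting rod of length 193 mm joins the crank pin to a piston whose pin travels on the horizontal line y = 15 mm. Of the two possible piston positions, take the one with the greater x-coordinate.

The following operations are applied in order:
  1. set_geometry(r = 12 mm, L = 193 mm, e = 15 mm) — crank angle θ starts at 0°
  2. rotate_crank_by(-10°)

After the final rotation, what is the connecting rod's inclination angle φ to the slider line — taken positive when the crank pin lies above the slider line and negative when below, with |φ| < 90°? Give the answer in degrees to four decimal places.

set_geometry: r = 12 mm, L = 193 mm, e = 15 mm; θ ← 0°
rotate_crank_by(-10°): θ ← 0° -10° = -10°
crank pin P = (r cos θ, r sin θ) = (11.817693, -2.083778)
h = r sin θ − e = -2.083778 − 15 = -17.083778
sin φ = h / L = -17.083778 / 193 = -0.08851699
φ = arcsin(-0.08851699) = -5.078296°

-5.0783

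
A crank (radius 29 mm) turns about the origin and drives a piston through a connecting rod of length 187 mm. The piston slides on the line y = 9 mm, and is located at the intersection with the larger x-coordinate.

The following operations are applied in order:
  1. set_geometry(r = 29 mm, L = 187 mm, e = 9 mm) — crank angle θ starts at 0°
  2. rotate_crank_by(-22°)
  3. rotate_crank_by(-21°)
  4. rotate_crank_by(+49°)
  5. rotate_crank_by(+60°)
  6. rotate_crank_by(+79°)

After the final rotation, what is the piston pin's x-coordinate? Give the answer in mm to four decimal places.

set_geometry: r = 29 mm, L = 187 mm, e = 9 mm; θ ← 0°
rotate_crank_by(-22°): θ ← 0° -22° = -22°
rotate_crank_by(-21°): θ ← -22° -21° = -43°
rotate_crank_by(+49°): θ ← -43° +49° = 6°
rotate_crank_by(+60°): θ ← 6° +60° = 66°
rotate_crank_by(+79°): θ ← 66° +79° = 145°
crank pin P = (r cos θ, r sin θ) = (-23.755409, 16.633717)
h = r sin θ − e = 16.633717 − 9 = 7.633717
x = r cos θ + √(L² − h²) = -23.755409 + √(34969.0 − 58.2736) = -23.755409 + 186.844123 = 163.088714

163.0887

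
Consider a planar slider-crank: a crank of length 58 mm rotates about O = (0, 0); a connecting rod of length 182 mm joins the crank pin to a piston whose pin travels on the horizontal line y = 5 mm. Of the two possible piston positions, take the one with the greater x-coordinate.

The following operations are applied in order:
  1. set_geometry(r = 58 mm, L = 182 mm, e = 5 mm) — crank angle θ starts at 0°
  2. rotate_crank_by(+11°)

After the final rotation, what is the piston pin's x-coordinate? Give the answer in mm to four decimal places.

238.8332

set_geometry: r = 58 mm, L = 182 mm, e = 5 mm; θ ← 0°
rotate_crank_by(+11°): θ ← 0° +11° = 11°
crank pin P = (r cos θ, r sin θ) = (56.934377, 11.066922)
h = r sin θ − e = 11.066922 − 5 = 6.066922
x = r cos θ + √(L² − h²) = 56.934377 + √(33124.0 − 36.8075) = 56.934377 + 181.898852 = 238.833229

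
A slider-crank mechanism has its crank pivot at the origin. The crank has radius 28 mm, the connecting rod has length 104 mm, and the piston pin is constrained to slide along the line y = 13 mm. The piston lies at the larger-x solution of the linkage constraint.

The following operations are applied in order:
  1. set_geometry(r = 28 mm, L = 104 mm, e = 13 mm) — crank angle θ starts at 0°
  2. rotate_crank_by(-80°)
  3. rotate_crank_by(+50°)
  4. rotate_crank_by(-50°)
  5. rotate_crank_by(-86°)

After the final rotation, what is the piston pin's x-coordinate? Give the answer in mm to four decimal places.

set_geometry: r = 28 mm, L = 104 mm, e = 13 mm; θ ← 0°
rotate_crank_by(-80°): θ ← 0° -80° = -80°
rotate_crank_by(+50°): θ ← -80° +50° = -30°
rotate_crank_by(-50°): θ ← -30° -50° = -80°
rotate_crank_by(-86°): θ ← -80° -86° = -166°
crank pin P = (r cos θ, r sin θ) = (-27.168280, -6.773813)
h = r sin θ − e = -6.773813 − 13 = -19.773813
x = r cos θ + √(L² − h²) = -27.168280 + √(10816.0 − 391.0037) = -27.168280 + 102.102871 = 74.934591

74.9346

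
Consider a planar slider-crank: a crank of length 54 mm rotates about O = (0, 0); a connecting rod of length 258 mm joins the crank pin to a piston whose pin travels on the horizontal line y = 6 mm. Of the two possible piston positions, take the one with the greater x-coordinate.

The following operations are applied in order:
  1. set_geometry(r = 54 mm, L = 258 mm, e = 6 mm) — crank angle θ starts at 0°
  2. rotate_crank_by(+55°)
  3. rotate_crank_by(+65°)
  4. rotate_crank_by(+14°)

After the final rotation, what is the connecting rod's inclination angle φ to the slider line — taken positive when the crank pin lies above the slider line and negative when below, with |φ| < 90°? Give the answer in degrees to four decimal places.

set_geometry: r = 54 mm, L = 258 mm, e = 6 mm; θ ← 0°
rotate_crank_by(+55°): θ ← 0° +55° = 55°
rotate_crank_by(+65°): θ ← 55° +65° = 120°
rotate_crank_by(+14°): θ ← 120° +14° = 134°
crank pin P = (r cos θ, r sin θ) = (-37.511552, 38.844349)
h = r sin θ − e = 38.844349 − 6 = 32.844349
sin φ = h / L = 32.844349 / 258 = 0.12730368
φ = arcsin(0.12730368) = 7.313810°

7.3138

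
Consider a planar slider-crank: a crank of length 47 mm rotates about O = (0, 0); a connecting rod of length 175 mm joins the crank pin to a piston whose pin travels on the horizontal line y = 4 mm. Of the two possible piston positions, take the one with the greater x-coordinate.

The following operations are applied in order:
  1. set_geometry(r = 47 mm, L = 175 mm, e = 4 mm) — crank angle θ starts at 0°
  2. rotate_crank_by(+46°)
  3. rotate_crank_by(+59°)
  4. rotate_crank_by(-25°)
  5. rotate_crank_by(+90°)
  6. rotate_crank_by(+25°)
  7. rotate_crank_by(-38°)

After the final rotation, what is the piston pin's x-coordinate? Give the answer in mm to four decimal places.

set_geometry: r = 47 mm, L = 175 mm, e = 4 mm; θ ← 0°
rotate_crank_by(+46°): θ ← 0° +46° = 46°
rotate_crank_by(+59°): θ ← 46° +59° = 105°
rotate_crank_by(-25°): θ ← 105° -25° = 80°
rotate_crank_by(+90°): θ ← 80° +90° = 170°
rotate_crank_by(+25°): θ ← 170° +25° = 195°
rotate_crank_by(-38°): θ ← 195° -38° = 157°
crank pin P = (r cos θ, r sin θ) = (-43.263728, 18.364363)
h = r sin θ − e = 18.364363 − 4 = 14.364363
x = r cos θ + √(L² − h²) = -43.263728 + √(30625.0 − 206.3349) = -43.263728 + 174.409475 = 131.145747

131.1457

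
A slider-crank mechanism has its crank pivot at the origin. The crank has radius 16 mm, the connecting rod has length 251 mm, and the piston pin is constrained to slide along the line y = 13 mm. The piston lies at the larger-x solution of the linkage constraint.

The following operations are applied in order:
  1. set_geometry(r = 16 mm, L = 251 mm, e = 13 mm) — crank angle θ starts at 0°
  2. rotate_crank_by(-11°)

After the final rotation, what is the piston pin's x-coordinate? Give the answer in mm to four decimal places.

set_geometry: r = 16 mm, L = 251 mm, e = 13 mm; θ ← 0°
rotate_crank_by(-11°): θ ← 0° -11° = -11°
crank pin P = (r cos θ, r sin θ) = (15.706035, -3.052944)
h = r sin θ − e = -3.052944 − 13 = -16.052944
x = r cos θ + √(L² − h²) = 15.706035 + √(63001.0 − 257.6970) = 15.706035 + 250.486133 = 266.192168

266.1922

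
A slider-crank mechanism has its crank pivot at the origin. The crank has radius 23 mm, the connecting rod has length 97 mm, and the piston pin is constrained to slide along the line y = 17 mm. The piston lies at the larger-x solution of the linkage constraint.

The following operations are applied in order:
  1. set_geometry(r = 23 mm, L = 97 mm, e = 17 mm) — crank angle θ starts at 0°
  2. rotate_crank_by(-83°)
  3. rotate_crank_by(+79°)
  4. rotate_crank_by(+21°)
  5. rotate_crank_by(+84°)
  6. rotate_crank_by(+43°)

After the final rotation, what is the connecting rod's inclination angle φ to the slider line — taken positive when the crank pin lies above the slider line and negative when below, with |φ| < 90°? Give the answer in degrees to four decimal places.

set_geometry: r = 23 mm, L = 97 mm, e = 17 mm; θ ← 0°
rotate_crank_by(-83°): θ ← 0° -83° = -83°
rotate_crank_by(+79°): θ ← -83° +79° = -4°
rotate_crank_by(+21°): θ ← -4° +21° = 17°
rotate_crank_by(+84°): θ ← 17° +84° = 101°
rotate_crank_by(+43°): θ ← 101° +43° = 144°
crank pin P = (r cos θ, r sin θ) = (-18.607391, 13.519061)
h = r sin θ − e = 13.519061 − 17 = -3.480939
sin φ = h / L = -3.480939 / 97 = -0.03588597
φ = arcsin(-0.03588597) = -2.056556°

-2.0566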